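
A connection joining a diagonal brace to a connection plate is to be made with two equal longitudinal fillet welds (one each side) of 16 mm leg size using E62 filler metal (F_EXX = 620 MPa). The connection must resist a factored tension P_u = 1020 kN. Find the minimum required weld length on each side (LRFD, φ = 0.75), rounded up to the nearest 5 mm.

L = 165 mm on each side

Throat t_e = 0.707 × 16 = 11.31 mm.
φr_n = 0.75 × 0.6 × 620 × 11.31 × 10⁻³ = 3.156 kN/mm.
L_req = P_u / φr_n = 1020 / 3.156 = 323.2 mm total.
Per side: 323.2 / 2 = 161.6 mm.
Round up → use L = 165 mm on each side.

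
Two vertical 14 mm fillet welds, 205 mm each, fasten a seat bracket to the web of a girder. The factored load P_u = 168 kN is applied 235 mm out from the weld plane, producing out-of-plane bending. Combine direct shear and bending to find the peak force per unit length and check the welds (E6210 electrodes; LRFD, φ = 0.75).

f_max ≈ 2850 N/mm; NOT adequate

E62XX → F_EXX = 620 MPa.
L_w = 2 × 205 = 410 mm; section modulus (unit throat) S = 2 × L²/6 = 14010 mm².
Direct shear f_v = P/L_w = 168×10³/410 = 409.8 N/mm.
Moment M = P × e = 168×10³ × 235 = 39480000 N·mm; bending f_b = M/S = 2818 N/mm.
f_max = √(f_v² + f_b²) = √(409.8² + 2818²) = 2848 N/mm.
φr_n = 0.75 × 0.6 × 620 × (0.707 × 14) = 2762 N/mm → NOT adequate.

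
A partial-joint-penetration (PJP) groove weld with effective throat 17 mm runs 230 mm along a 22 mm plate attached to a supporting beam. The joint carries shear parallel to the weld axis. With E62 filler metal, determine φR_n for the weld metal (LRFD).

E62XX → F_EXX = 620 MPa.
Effective throat (given) t_e = 17 mm.
A_we = 17 × 230 = 3910 mm².
F_nw = 0.6 F_EXX = 372 MPa.
φR_n = 0.75 × 372 × 3910 × 10⁻³ = 1091 kN.

φR_n ≈ 1090 kN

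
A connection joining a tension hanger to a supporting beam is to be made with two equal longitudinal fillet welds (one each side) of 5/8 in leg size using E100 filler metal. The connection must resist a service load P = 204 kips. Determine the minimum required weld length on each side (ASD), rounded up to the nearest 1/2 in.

E100XX → F_EXX = 100 ksi.
Throat t_e = 0.707 × 0.625 = 0.4419 in.
r_n/Ω = (0.6 × 100 × 0.4419) / 2.0 = 13.26 kip/in.
L_req = P / (r_n/Ω) = 204 / 13.26 = 15.39 in total.
Per side: 15.39 / 2 = 7.694 in.
Round up → use L = 8 in on each side.

L = 8 in on each side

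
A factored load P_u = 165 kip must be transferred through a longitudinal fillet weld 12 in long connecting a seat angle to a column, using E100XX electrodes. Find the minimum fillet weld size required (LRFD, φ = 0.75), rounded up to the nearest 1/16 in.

w = 7/16 in

E100XX → F_EXX = 100 ksi.
Total weld length L = 12 in.
Required throat t_e = P_u / (φ × 0.6 F_EXX × L) = 165 / (0.75 × 0.6 × 100 × 12) = 0.3056 in.
Required leg w = t_e / 0.707 = 0.4322 in → use 7/16 in.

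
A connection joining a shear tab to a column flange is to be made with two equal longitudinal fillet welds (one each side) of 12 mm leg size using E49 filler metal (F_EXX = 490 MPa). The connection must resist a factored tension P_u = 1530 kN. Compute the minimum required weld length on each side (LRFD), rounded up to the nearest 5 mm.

L = 410 mm on each side

Throat t_e = 0.707 × 12 = 8.484 mm.
φr_n = 0.75 × 0.6 × 490 × 8.484 × 10⁻³ = 1.871 kN/mm.
L_req = P_u / φr_n = 1530 / 1.871 = 817.9 mm total.
Per side: 817.9 / 2 = 408.9 mm.
Round up → use L = 410 mm on each side.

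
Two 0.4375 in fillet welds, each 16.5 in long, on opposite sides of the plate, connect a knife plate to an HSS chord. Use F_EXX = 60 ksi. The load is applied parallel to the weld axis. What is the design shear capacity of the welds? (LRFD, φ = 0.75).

Effective throat t_e = 0.707 × 0.4375 = 0.3093 in.
Total length L = 33 in; A_we = 0.3093 × 33 = 10.21 in².
F_nw = 0.6 F_EXX = 0.6 × 60 = 36 ksi.
φR_n = 0.75 × 36 × 10.21 = 275.6 kips.

φR_n ≈ 276 kips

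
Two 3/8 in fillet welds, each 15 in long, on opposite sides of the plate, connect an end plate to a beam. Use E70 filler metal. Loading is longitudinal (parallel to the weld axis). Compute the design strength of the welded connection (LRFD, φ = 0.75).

φR_n ≈ 251 kips

E70XX → F_EXX = 70 ksi.
Effective throat t_e = 0.707 × 0.375 = 0.2651 in.
Total length L = 30 in; A_we = 0.2651 × 30 = 7.954 in².
F_nw = 0.6 F_EXX = 0.6 × 70 = 42 ksi.
φR_n = 0.75 × 42 × 7.954 = 250.5 kips.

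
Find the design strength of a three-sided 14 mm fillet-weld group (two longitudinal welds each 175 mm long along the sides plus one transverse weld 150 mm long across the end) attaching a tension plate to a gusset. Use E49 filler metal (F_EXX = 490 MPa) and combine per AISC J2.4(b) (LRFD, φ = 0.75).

φR_n ≈ 1140 kN

t_e = 0.707 × 14 = 9.898 mm.
R_nwl = 0.6 × 490 × 9.898 × 350 × 10⁻³ = 1019 kN (longitudinal, 2 welds).
R_nwt = 0.6 × 490 × 9.898 × 150 × 10⁻³ = 436.5 kN (transverse, base value).
(i) R_nwl + R_nwt = 1455 kN; (ii) 0.85 R_nwl + 1.5 R_nwt = 1520 kN.
R_n = max = 1520 kN [governs: (ii)]; φR_n = 1140 kN.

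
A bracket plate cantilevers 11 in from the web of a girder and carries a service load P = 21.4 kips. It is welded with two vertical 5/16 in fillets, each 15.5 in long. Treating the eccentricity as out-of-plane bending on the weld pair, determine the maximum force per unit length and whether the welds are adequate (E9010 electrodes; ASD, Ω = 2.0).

f_max ≈ 3.02 kip/in; adequate

E90XX → F_EXX = 90 ksi.
L_w = 2 × 15.5 = 31 in; section modulus (unit throat) S = 2 × L²/6 = 80.08 in².
Direct shear f_v = P/L_w = 21.4/31 = 0.6903 kip/in.
Moment M = P × e = 21.4 × 11 = 235.4 kip·in; bending f_b = M/S = 2.939 kip/in.
f_max = √(f_v² + f_b²) = √(0.6903² + 2.939²) = 3.019 kip/in.
r_n/Ω = (1/2.0) × 0.6 × 90 × (0.707 × 0.3125) = 5.965 kip/in → adequate.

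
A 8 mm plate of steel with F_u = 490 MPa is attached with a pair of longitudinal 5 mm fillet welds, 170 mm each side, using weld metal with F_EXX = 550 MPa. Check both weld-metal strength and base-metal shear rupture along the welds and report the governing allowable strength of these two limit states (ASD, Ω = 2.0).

t_e = 0.707 × 5 = 3.535 mm; L = 340 mm.
Weld metal: R_n/Ω = (1/2.0) × 0.6 × 550 × 3.535 × 340 × 10⁻³ = 198.3 kN.
Base metal (shear rupture): R_n/Ω = (1/2.0) × 0.6 × 490 × 8 × 340 × 10⁻³ = 399.8 kN.
Governing: weld metal.

R_n/Ω ≈ 198 kN (weld metal governs)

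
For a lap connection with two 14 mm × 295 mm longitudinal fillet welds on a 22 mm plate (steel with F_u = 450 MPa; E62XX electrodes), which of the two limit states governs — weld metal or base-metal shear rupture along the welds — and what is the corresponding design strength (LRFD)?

E62XX → F_EXX = 620 MPa.
t_e = 0.707 × 14 = 9.898 mm; L = 590 mm.
Weld metal: φR_n = 0.75 × 0.6 × 620 × 9.898 × 590 × 10⁻³ = 1629 kN.
Base metal (shear rupture): φR_n = 0.75 × 0.6 × 450 × 22 × 590 × 10⁻³ = 2628 kN.
Governing: weld metal.

φR_n ≈ 1630 kN (weld metal governs)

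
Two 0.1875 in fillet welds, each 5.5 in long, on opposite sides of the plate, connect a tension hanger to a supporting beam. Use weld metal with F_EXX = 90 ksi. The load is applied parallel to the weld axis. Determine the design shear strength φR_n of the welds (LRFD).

Effective throat t_e = 0.707 × 0.1875 = 0.1326 in.
Total length L = 11 in; A_we = 0.1326 × 11 = 1.458 in².
F_nw = 0.6 F_EXX = 0.6 × 90 = 54 ksi.
φR_n = 0.75 × 54 × 1.458 = 59.06 kips.

φR_n ≈ 59.1 kips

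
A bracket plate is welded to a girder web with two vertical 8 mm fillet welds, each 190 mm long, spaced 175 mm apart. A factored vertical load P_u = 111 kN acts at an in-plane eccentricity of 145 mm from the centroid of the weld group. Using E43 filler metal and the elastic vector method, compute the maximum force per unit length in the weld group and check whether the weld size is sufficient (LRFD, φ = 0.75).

f_max ≈ 743 N/mm; adequate

E43XX → F_EXX = 430 MPa.
Total weld length L_w = 380 mm. Treat welds as unit-width lines.
Polar moment about centroid: J = 2[d³/12 + d(b/2)²] = 2[190³/12 + 190×87.5²] = 4053000 mm³.
Direct shear f_v = P/L_w = 111×10³ / 380 = 292.1 N/mm (vertical).
Torsion M = P·e = 111×10³ × 145 = 16095000 N·mm.
Critical point at (x, y) = (87.5, 95) from centroid. f_tx = M·y/J = 377.3 N/mm; f_ty = M·x/J = 347.5 N/mm.
Resultant f_max = √[f_tx² + (f_v + f_ty)²] = √[377.3² + (292.1 + 347.5)²] = 742.6 N/mm.
Capacity per unit length: φr_n = 0.75 × 0.6 × 430 × (0.707 × 8) = 1094 N/mm.
742.6 ≤ 1094 → adequate.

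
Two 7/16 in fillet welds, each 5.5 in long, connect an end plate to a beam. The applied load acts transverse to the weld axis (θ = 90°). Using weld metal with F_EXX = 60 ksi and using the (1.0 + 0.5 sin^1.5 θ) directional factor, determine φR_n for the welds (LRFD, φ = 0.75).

φR_n ≈ 138 kip

t_e = 0.707 × 0.4375 = 0.3093 in; A_we = 0.3093 × 11 = 3.402 in².
Directional factor: 1.0 + 0.5 sin^1.5(90°) = 1.5.
F_nw = 0.6 × 60 × 1.5 = 54 ksi.
φR_n = 0.75 × 54 × 3.402 = 137.8 kip.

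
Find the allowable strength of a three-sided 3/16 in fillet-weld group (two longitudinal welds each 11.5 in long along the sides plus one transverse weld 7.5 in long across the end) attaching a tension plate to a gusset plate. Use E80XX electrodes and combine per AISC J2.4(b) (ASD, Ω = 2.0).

R_n/Ω ≈ 98 kips

E80XX → F_EXX = 80 ksi.
t_e = 0.707 × 0.1875 = 0.1326 in.
R_nwl = 0.6 × 80 × 0.1326 × 23 = 146.3 kips (longitudinal, 2 welds).
R_nwt = 0.6 × 80 × 0.1326 × 7.5 = 47.72 kips (transverse, base value).
(i) R_nwl + R_nwt = 194.1 kips; (ii) 0.85 R_nwl + 1.5 R_nwt = 196 kips.
R_n = max = 196 kips [governs: (ii)]; R_n/Ω = 97.99 kips.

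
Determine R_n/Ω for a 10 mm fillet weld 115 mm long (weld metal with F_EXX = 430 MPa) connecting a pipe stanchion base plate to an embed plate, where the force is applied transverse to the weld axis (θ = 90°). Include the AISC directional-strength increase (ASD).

t_e = 0.707 × 10 = 7.07 mm; A_we = 7.07 × 115 = 813 mm².
Directional factor: 1.0 + 0.5 sin^1.5(90°) = 1.5.
F_nw = 0.6 × 430 × 1.5 = 387 MPa.
R_n/Ω = (387 × 813) / 2.0 × 10⁻³ = 157.3 kN.

R_n/Ω ≈ 157 kN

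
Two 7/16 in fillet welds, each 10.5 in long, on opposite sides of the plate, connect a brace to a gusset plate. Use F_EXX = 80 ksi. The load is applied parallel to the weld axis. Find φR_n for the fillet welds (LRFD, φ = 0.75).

Effective throat t_e = 0.707 × 0.4375 = 0.3093 in.
Total length L = 21 in; A_we = 0.3093 × 21 = 6.496 in².
F_nw = 0.6 F_EXX = 0.6 × 80 = 48 ksi.
φR_n = 0.75 × 48 × 6.496 = 233.8 kips.

φR_n ≈ 234 kips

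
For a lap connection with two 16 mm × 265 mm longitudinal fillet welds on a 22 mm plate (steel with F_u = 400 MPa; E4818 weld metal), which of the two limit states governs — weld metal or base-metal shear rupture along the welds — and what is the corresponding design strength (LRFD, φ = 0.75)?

E48XX → F_EXX = 480 MPa.
t_e = 0.707 × 16 = 11.31 mm; L = 530 mm.
Weld metal: φR_n = 0.75 × 0.6 × 480 × 11.31 × 530 × 10⁻³ = 1295 kN.
Base metal (shear rupture): φR_n = 0.75 × 0.6 × 400 × 22 × 530 × 10⁻³ = 2099 kN.
Governing: weld metal.

φR_n ≈ 1290 kN (weld metal governs)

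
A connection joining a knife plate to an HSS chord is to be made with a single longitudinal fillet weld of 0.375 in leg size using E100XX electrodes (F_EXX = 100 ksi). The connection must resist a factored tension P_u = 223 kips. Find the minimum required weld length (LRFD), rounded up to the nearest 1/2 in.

L = 19 in

Throat t_e = 0.707 × 0.375 = 0.2651 in.
φr_n = 0.75 × 0.6 × 100 × 0.2651 = 11.93 kips/in.
L_req = P_u / φr_n = 223 / 11.93 = 18.69 in total.
Round up → use L = 19 in.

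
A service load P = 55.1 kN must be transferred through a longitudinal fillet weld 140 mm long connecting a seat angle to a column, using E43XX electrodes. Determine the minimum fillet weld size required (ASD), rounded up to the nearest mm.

E43XX → F_EXX = 430 MPa.
Total weld length L = 140 mm.
Required throat t_e = P × Ω / (0.6 F_EXX × L) = 55.1 × 2.0 / (0.6 × 430 × 140 × 10⁻³) = 3.051 mm.
Required leg w = t_e / 0.707 = 4.315 mm → use 5 mm.

w = 5 mm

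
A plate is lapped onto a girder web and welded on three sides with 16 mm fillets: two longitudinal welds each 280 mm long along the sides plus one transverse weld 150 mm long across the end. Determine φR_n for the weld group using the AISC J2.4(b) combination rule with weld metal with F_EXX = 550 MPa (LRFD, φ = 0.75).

φR_n ≈ 1990 kN

t_e = 0.707 × 16 = 11.31 mm.
R_nwl = 0.6 × 550 × 11.31 × 560 × 10⁻³ = 2090 kN (longitudinal, 2 welds).
R_nwt = 0.6 × 550 × 11.31 × 150 × 10⁻³ = 559.9 kN (transverse, base value).
(i) R_nwl + R_nwt = 2650 kN; (ii) 0.85 R_nwl + 1.5 R_nwt = 2617 kN.
R_n = max = 2650 kN [governs: (i)]; φR_n = 1988 kN.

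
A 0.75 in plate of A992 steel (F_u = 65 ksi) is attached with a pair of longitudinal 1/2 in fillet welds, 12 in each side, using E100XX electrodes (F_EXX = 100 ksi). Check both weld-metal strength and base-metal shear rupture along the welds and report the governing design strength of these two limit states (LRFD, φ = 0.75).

t_e = 0.707 × 0.5 = 0.3535 in; L = 24 in.
Weld metal: φR_n = 0.75 × 0.6 × 100 × 0.3535 × 24 = 381.8 kips.
Base metal (shear rupture): φR_n = 0.75 × 0.6 × 65 × 0.75 × 24 = 526.5 kips.
Governing: weld metal.

φR_n ≈ 382 kips (weld metal governs)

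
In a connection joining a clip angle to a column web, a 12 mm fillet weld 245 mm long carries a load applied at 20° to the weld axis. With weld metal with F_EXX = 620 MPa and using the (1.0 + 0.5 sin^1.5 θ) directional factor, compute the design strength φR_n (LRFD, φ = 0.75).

φR_n ≈ 638 kN

t_e = 0.707 × 12 = 8.484 mm; A_we = 8.484 × 245 = 2079 mm².
Directional factor: 1.0 + 0.5 sin^1.5(20°) = 1.1.
F_nw = 0.6 × 620 × 1.1 = 409.2 MPa.
φR_n = 0.75 × 409.2 × 2079 × 10⁻³ = 637.9 kN.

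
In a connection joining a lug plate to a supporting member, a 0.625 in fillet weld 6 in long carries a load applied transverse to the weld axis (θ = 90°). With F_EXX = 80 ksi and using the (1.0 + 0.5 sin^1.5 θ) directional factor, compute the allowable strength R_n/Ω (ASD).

t_e = 0.707 × 0.625 = 0.4419 in; A_we = 0.4419 × 6 = 2.651 in².
Directional factor: 1.0 + 0.5 sin^1.5(90°) = 1.5.
F_nw = 0.6 × 80 × 1.5 = 72 ksi.
R_n/Ω = (72 × 2.651) / 2.0 = 95.44 kip.

R_n/Ω ≈ 95.4 kip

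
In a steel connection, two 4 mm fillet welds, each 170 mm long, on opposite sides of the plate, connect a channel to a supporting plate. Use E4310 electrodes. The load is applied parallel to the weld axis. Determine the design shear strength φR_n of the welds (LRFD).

φR_n ≈ 186 kN

E43XX → F_EXX = 430 MPa.
Effective throat t_e = 0.707 × 4 = 2.828 mm.
Total length L = 340 mm; A_we = 2.828 × 340 = 961.5 mm².
F_nw = 0.6 F_EXX = 0.6 × 430 = 258 MPa.
φR_n = 0.75 × 258 × 961.5 × 10⁻³ = 186.1 kN.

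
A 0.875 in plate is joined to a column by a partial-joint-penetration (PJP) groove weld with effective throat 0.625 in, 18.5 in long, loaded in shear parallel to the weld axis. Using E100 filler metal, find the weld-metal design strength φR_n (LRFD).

E100XX → F_EXX = 100 ksi.
Effective throat (given) t_e = 0.625 in.
A_we = 0.625 × 18.5 = 11.56 in².
F_nw = 0.6 F_EXX = 60 ksi.
φR_n = 0.75 × 60 × 11.56 = 520.3 kip.

φR_n ≈ 520 kip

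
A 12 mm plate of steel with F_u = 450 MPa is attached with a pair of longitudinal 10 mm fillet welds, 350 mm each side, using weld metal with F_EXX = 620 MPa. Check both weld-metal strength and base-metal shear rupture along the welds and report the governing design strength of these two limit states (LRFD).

φR_n ≈ 1380 kN (weld metal governs)

t_e = 0.707 × 10 = 7.07 mm; L = 700 mm.
Weld metal: φR_n = 0.75 × 0.6 × 620 × 7.07 × 700 × 10⁻³ = 1381 kN.
Base metal (shear rupture): φR_n = 0.75 × 0.6 × 450 × 12 × 700 × 10⁻³ = 1701 kN.
Governing: weld metal.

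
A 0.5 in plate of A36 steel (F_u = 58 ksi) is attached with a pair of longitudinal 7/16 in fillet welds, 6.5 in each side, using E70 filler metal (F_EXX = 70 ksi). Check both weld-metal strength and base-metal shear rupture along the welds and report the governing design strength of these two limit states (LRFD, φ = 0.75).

t_e = 0.707 × 0.4375 = 0.3093 in; L = 13 in.
Weld metal: φR_n = 0.75 × 0.6 × 70 × 0.3093 × 13 = 126.7 kip.
Base metal (shear rupture): φR_n = 0.75 × 0.6 × 58 × 0.5 × 13 = 169.6 kip.
Governing: weld metal.

φR_n ≈ 127 kip (weld metal governs)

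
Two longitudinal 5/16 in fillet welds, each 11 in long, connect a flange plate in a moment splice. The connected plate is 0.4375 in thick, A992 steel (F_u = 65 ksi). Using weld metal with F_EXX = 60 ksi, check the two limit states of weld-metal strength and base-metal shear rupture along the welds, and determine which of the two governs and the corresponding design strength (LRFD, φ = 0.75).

φR_n ≈ 131 kip (weld metal governs)

t_e = 0.707 × 0.3125 = 0.2209 in; L = 22 in.
Weld metal: φR_n = 0.75 × 0.6 × 60 × 0.2209 × 22 = 131.2 kip.
Base metal (shear rupture): φR_n = 0.75 × 0.6 × 65 × 0.4375 × 22 = 281.5 kip.
Governing: weld metal.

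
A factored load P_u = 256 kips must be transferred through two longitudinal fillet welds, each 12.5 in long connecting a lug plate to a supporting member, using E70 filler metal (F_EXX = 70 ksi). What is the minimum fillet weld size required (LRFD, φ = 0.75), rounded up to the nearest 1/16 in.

Total weld length L = 25 in.
Required throat t_e = P_u / (φ × 0.6 F_EXX × L) = 256 / (0.75 × 0.6 × 70 × 25) = 0.3251 in.
Required leg w = t_e / 0.707 = 0.4598 in → use 1/2 in.

w = 1/2 in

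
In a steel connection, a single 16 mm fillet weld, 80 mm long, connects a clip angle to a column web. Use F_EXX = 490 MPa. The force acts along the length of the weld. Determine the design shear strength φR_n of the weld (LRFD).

φR_n ≈ 200 kN

Effective throat t_e = 0.707 × 16 = 11.31 mm.
Total length L = 80 mm; A_we = 11.31 × 80 = 905 mm².
F_nw = 0.6 F_EXX = 0.6 × 490 = 294 MPa.
φR_n = 0.75 × 294 × 905 × 10⁻³ = 199.5 kN.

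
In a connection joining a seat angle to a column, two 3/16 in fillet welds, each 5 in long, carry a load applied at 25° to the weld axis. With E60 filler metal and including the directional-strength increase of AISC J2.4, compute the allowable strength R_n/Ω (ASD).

R_n/Ω ≈ 27.1 kip

E60XX → F_EXX = 60 ksi.
t_e = 0.707 × 0.1875 = 0.1326 in; A_we = 0.1326 × 10 = 1.326 in².
Directional factor: 1.0 + 0.5 sin^1.5(25°) = 1.137.
F_nw = 0.6 × 60 × 1.137 = 40.95 ksi.
R_n/Ω = (40.95 × 1.326) / 2.0 = 27.14 kip.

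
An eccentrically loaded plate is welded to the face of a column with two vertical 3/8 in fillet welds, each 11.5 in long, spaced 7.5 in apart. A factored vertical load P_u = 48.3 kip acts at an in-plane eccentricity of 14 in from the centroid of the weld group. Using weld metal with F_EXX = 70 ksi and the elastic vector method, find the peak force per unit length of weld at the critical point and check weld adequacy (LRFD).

Total weld length L_w = 23 in. Treat welds as unit-width lines.
Polar moment about centroid: J = 2[d³/12 + d(b/2)²] = 2[11.5³/12 + 11.5×3.75²] = 576.9 in³.
Direct shear f_v = P/L_w = 48.3 / 23 = 2.1 kip/in (vertical).
Torsion M = P·e = 48.3 × 14 = 676.2 kip·in.
Critical point at (x, y) = (3.75, 5.75) from centroid. f_tx = M·y/J = 6.74 kip/in; f_ty = M·x/J = 4.395 kip/in.
Resultant f_max = √[f_tx² + (f_v + f_ty)²] = √[6.74² + (2.1 + 4.395)²] = 9.36 kip/in.
Capacity per unit length: φr_n = 0.75 × 0.6 × 70 × (0.707 × 0.375) = 8.351 kip/in.
9.36 > 8.351 → NOT adequate.

f_max ≈ 9.36 kip/in; NOT adequate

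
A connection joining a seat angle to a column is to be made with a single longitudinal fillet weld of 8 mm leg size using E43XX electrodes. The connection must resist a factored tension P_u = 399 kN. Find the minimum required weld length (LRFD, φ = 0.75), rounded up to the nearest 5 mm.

E43XX → F_EXX = 430 MPa.
Throat t_e = 0.707 × 8 = 5.656 mm.
φr_n = 0.75 × 0.6 × 430 × 5.656 × 10⁻³ = 1.094 kN/mm.
L_req = P_u / φr_n = 399 / 1.094 = 364.6 mm total.
Round up → use L = 365 mm.

L = 365 mm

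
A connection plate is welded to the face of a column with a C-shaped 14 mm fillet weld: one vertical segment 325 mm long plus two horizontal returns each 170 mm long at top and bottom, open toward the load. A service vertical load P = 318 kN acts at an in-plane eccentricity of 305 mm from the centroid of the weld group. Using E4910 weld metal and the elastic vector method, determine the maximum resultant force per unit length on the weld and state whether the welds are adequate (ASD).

E49XX → F_EXX = 490 MPa.
Total weld length L_w = 665 mm. Treat welds as unit-width lines.
Centroid: x̄ = 2×170×85 / 665 = 43.46 mm from the vertical weld.
Polar moment about centroid: J = I_x + I_y = [325³/12 + 2×170×162.5²] + [325×43.46² + 2(170³/12 + 170×41.54²)] = 13860000 mm³.
Direct shear f_v = P/L_w = 318×10³ / 665 = 478.2 N/mm (vertical).
Torsion M = P·e = 318×10³ × 305 = 96990000 N·mm.
Critical point at (x, y) = (126.5, 162.5) from centroid. f_tx = M·y/J = 1137 N/mm; f_ty = M·x/J = 885.6 N/mm.
Resultant f_max = √[f_tx² + (f_v + f_ty)²] = √[1137² + (478.2 + 885.6)²] = 1776 N/mm.
Capacity per unit length: r_n/Ω = (1/2.0) × 0.6 × 490 × (0.707 × 14) = 1455 N/mm.
1776 > 1455 → NOT adequate.

f_max ≈ 1780 N/mm; NOT adequate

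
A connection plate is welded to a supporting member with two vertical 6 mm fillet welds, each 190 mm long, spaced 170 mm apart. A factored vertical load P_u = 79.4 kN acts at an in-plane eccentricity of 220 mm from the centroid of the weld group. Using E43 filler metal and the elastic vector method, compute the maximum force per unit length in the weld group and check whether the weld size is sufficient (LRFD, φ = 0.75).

E43XX → F_EXX = 430 MPa.
Total weld length L_w = 380 mm. Treat welds as unit-width lines.
Polar moment about centroid: J = 2[d³/12 + d(b/2)²] = 2[190³/12 + 190×85²] = 3889000 mm³.
Direct shear f_v = P/L_w = 79.4×10³ / 380 = 208.9 N/mm (vertical).
Torsion M = P·e = 79.4×10³ × 220 = 17468000 N·mm.
Critical point at (x, y) = (85, 95) from centroid. f_tx = M·y/J = 426.7 N/mm; f_ty = M·x/J = 381.8 N/mm.
Resultant f_max = √[f_tx² + (f_v + f_ty)²] = √[426.7² + (208.9 + 381.8)²] = 728.8 N/mm.
Capacity per unit length: φr_n = 0.75 × 0.6 × 430 × (0.707 × 6) = 820.8 N/mm.
728.8 ≤ 820.8 → adequate.

f_max ≈ 729 N/mm; adequate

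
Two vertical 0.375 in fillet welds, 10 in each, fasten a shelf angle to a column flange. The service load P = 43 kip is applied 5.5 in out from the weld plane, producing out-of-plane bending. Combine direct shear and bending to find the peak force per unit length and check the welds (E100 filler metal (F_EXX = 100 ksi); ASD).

f_max ≈ 7.41 kip/in; adequate

L_w = 2 × 10 = 20 in; section modulus (unit throat) S = 2 × L²/6 = 33.33 in².
Direct shear f_v = P/L_w = 43/20 = 2.15 kip/in.
Moment M = P × e = 43 × 5.5 = 236.5 kip·in; bending f_b = M/S = 7.095 kip/in.
f_max = √(f_v² + f_b²) = √(2.15² + 7.095²) = 7.414 kip/in.
r_n/Ω = (1/2.0) × 0.6 × 100 × (0.707 × 0.375) = 7.954 kip/in → adequate.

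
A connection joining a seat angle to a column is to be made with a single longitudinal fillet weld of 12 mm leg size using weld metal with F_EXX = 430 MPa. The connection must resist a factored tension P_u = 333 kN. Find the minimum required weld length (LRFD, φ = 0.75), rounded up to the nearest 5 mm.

L = 205 mm

Throat t_e = 0.707 × 12 = 8.484 mm.
φr_n = 0.75 × 0.6 × 430 × 8.484 × 10⁻³ = 1.642 kN/mm.
L_req = P_u / φr_n = 333 / 1.642 = 202.8 mm total.
Round up → use L = 205 mm.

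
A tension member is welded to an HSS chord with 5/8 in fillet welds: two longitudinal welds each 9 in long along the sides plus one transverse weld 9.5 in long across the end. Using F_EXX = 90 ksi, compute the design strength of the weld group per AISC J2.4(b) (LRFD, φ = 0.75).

φR_n ≈ 529 kip

t_e = 0.707 × 0.625 = 0.4419 in.
R_nwl = 0.6 × 90 × 0.4419 × 18 = 429.5 kip (longitudinal, 2 welds).
R_nwt = 0.6 × 90 × 0.4419 × 9.5 = 226.7 kip (transverse, base value).
(i) R_nwl + R_nwt = 656.2 kip; (ii) 0.85 R_nwl + 1.5 R_nwt = 705.1 kip.
R_n = max = 705.1 kip [governs: (ii)]; φR_n = 528.8 kip.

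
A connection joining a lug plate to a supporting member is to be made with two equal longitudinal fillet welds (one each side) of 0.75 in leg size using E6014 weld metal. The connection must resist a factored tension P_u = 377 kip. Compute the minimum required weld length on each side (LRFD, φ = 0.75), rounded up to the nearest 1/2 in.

L = 13.5 in on each side

E60XX → F_EXX = 60 ksi.
Throat t_e = 0.707 × 0.75 = 0.5302 in.
φr_n = 0.75 × 0.6 × 60 × 0.5302 = 14.32 kip/in.
L_req = P_u / φr_n = 377 / 14.32 = 26.33 in total.
Per side: 26.33 / 2 = 13.17 in.
Round up → use L = 13.5 in on each side.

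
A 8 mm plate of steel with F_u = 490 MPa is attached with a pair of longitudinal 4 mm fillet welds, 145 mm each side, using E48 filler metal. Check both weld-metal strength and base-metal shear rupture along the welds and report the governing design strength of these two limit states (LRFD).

E48XX → F_EXX = 480 MPa.
t_e = 0.707 × 4 = 2.828 mm; L = 290 mm.
Weld metal: φR_n = 0.75 × 0.6 × 480 × 2.828 × 290 × 10⁻³ = 177.1 kN.
Base metal (shear rupture): φR_n = 0.75 × 0.6 × 490 × 8 × 290 × 10⁻³ = 511.6 kN.
Governing: weld metal.

φR_n ≈ 177 kN (weld metal governs)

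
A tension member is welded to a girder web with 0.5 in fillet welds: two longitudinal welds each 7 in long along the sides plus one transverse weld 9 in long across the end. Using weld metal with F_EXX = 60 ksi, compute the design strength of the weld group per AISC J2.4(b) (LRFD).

t_e = 0.707 × 0.5 = 0.3535 in.
R_nwl = 0.6 × 60 × 0.3535 × 14 = 178.2 kip (longitudinal, 2 welds).
R_nwt = 0.6 × 60 × 0.3535 × 9 = 114.5 kip (transverse, base value).
(i) R_nwl + R_nwt = 292.7 kip; (ii) 0.85 R_nwl + 1.5 R_nwt = 323.2 kip.
R_n = max = 323.2 kip [governs: (ii)]; φR_n = 242.4 kip.

φR_n ≈ 242 kip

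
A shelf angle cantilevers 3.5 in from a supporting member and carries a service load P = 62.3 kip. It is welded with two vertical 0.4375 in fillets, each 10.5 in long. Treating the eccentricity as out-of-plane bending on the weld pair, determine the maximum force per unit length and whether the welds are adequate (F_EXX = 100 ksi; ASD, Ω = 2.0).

L_w = 2 × 10.5 = 21 in; section modulus (unit throat) S = 2 × L²/6 = 36.75 in².
Direct shear f_v = P/L_w = 62.3/21 = 2.967 kip/in.
Moment M = P × e = 62.3 × 3.5 = 218.05 kip·in; bending f_b = M/S = 5.933 kip/in.
f_max = √(f_v² + f_b²) = √(2.967² + 5.933²) = 6.634 kip/in.
r_n/Ω = (1/2.0) × 0.6 × 100 × (0.707 × 0.4375) = 9.279 kip/in → adequate.

f_max ≈ 6.63 kip/in; adequate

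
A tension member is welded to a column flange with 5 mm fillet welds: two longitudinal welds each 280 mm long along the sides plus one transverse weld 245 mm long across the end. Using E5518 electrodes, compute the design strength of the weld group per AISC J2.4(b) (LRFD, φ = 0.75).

E55XX → F_EXX = 550 MPa.
t_e = 0.707 × 5 = 3.535 mm.
R_nwl = 0.6 × 550 × 3.535 × 560 × 10⁻³ = 653.3 kN (longitudinal, 2 welds).
R_nwt = 0.6 × 550 × 3.535 × 245 × 10⁻³ = 285.8 kN (transverse, base value).
(i) R_nwl + R_nwt = 939.1 kN; (ii) 0.85 R_nwl + 1.5 R_nwt = 984 kN.
R_n = max = 984 kN [governs: (ii)]; φR_n = 738 kN.

φR_n ≈ 738 kN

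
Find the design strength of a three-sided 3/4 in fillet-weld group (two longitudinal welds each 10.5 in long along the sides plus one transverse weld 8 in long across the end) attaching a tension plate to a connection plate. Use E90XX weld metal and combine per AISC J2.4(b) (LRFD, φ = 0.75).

E90XX → F_EXX = 90 ksi.
t_e = 0.707 × 0.75 = 0.5302 in.
R_nwl = 0.6 × 90 × 0.5302 × 21 = 601.3 kips (longitudinal, 2 welds).
R_nwt = 0.6 × 90 × 0.5302 × 8 = 229.1 kips (transverse, base value).
(i) R_nwl + R_nwt = 830.4 kips; (ii) 0.85 R_nwl + 1.5 R_nwt = 854.7 kips.
R_n = max = 854.7 kips [governs: (ii)]; φR_n = 641 kips.

φR_n ≈ 641 kips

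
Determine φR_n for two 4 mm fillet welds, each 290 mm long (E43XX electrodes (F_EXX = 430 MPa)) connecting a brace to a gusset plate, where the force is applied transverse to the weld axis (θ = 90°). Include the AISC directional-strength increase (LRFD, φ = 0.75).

φR_n ≈ 476 kN

t_e = 0.707 × 4 = 2.828 mm; A_we = 2.828 × 580 = 1640 mm².
Directional factor: 1.0 + 0.5 sin^1.5(90°) = 1.5.
F_nw = 0.6 × 430 × 1.5 = 387 MPa.
φR_n = 0.75 × 387 × 1640 × 10⁻³ = 476.1 kN.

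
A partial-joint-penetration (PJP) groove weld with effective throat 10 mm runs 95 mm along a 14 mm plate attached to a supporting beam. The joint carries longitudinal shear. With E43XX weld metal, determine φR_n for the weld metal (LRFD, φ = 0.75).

E43XX → F_EXX = 430 MPa.
Effective throat (given) t_e = 10 mm.
A_we = 10 × 95 = 950 mm².
F_nw = 0.6 F_EXX = 258 MPa.
φR_n = 0.75 × 258 × 950 × 10⁻³ = 183.8 kN.

φR_n ≈ 184 kN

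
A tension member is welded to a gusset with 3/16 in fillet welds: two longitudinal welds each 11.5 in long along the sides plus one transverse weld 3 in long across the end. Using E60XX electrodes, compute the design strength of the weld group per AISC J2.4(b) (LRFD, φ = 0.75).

E60XX → F_EXX = 60 ksi.
t_e = 0.707 × 0.1875 = 0.1326 in.
R_nwl = 0.6 × 60 × 0.1326 × 23 = 109.8 kip (longitudinal, 2 welds).
R_nwt = 0.6 × 60 × 0.1326 × 3 = 14.32 kip (transverse, base value).
(i) R_nwl + R_nwt = 124.1 kip; (ii) 0.85 R_nwl + 1.5 R_nwt = 114.8 kip.
R_n = max = 124.1 kip [governs: (i)]; φR_n = 93.06 kip.

φR_n ≈ 93.1 kip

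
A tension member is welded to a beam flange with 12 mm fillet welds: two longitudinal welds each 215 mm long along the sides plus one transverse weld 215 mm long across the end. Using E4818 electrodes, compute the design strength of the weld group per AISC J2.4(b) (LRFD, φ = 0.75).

E48XX → F_EXX = 480 MPa.
t_e = 0.707 × 12 = 8.484 mm.
R_nwl = 0.6 × 480 × 8.484 × 430 × 10⁻³ = 1051 kN (longitudinal, 2 welds).
R_nwt = 0.6 × 480 × 8.484 × 215 × 10⁻³ = 525.3 kN (transverse, base value).
(i) R_nwl + R_nwt = 1576 kN; (ii) 0.85 R_nwl + 1.5 R_nwt = 1681 kN.
R_n = max = 1681 kN [governs: (ii)]; φR_n = 1261 kN.

φR_n ≈ 1260 kN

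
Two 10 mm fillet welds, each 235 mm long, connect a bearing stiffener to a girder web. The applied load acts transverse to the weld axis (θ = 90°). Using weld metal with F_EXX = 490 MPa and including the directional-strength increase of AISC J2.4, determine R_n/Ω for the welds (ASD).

t_e = 0.707 × 10 = 7.07 mm; A_we = 7.07 × 470 = 3323 mm².
Directional factor: 1.0 + 0.5 sin^1.5(90°) = 1.5.
F_nw = 0.6 × 490 × 1.5 = 441 MPa.
R_n/Ω = (441 × 3323) / 2.0 × 10⁻³ = 732.7 kN.

R_n/Ω ≈ 733 kN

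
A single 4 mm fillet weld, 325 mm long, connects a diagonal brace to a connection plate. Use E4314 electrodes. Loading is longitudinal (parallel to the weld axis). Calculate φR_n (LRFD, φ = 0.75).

E43XX → F_EXX = 430 MPa.
Effective throat t_e = 0.707 × 4 = 2.828 mm.
Total length L = 325 mm; A_we = 2.828 × 325 = 919.1 mm².
F_nw = 0.6 F_EXX = 0.6 × 430 = 258 MPa.
φR_n = 0.75 × 258 × 919.1 × 10⁻³ = 177.8 kN.

φR_n ≈ 178 kN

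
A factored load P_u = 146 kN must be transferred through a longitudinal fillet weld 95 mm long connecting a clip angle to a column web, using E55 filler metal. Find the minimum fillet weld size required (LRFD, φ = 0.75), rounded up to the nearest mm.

w = 9 mm

E55XX → F_EXX = 550 MPa.
Total weld length L = 95 mm.
Required throat t_e = P_u / (φ × 0.6 F_EXX × L) = 146 / (0.75 × 0.6 × 550 × 95 × 10⁻³) = 6.209 mm.
Required leg w = t_e / 0.707 = 8.783 mm → use 9 mm.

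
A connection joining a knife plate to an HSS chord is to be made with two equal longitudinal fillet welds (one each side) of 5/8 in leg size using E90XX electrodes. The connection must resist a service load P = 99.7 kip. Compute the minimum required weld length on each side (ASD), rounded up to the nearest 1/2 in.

L = 4.5 in on each side

E90XX → F_EXX = 90 ksi.
Throat t_e = 0.707 × 0.625 = 0.4419 in.
r_n/Ω = (0.6 × 90 × 0.4419) / 2.0 = 11.93 kip/in.
L_req = P / (r_n/Ω) = 99.7 / 11.93 = 8.357 in total.
Per side: 8.357 / 2 = 4.178 in.
Round up → use L = 4.5 in on each side.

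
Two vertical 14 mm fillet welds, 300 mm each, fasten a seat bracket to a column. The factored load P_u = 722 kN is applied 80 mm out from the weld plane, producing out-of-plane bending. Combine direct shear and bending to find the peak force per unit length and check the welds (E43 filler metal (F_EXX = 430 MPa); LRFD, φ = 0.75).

L_w = 2 × 300 = 600 mm; section modulus (unit throat) S = 2 × L²/6 = 30000 mm².
Direct shear f_v = P/L_w = 722×10³/600 = 1203 N/mm.
Moment M = P × e = 722×10³ × 80 = 57760000 N·mm; bending f_b = M/S = 1925 N/mm.
f_max = √(f_v² + f_b²) = √(1203² + 1925²) = 2270 N/mm.
φr_n = 0.75 × 0.6 × 430 × (0.707 × 14) = 1915 N/mm → NOT adequate.

f_max ≈ 2270 N/mm; NOT adequate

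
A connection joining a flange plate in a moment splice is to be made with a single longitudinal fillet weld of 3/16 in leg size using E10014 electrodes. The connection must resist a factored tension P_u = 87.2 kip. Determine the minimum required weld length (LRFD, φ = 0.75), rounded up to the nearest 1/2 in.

E100XX → F_EXX = 100 ksi.
Throat t_e = 0.707 × 0.1875 = 0.1326 in.
φr_n = 0.75 × 0.6 × 100 × 0.1326 = 5.965 kip/in.
L_req = P_u / φr_n = 87.2 / 5.965 = 14.62 in total.
Round up → use L = 15 in.

L = 15 in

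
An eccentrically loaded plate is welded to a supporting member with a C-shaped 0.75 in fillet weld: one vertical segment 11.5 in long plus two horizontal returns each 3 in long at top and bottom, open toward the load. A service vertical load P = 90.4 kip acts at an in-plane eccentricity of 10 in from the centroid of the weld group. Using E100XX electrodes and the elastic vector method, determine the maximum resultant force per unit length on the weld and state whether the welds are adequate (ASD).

f_max ≈ 19.4 kip/in; NOT adequate

E100XX → F_EXX = 100 ksi.
Total weld length L_w = 17.5 in. Treat welds as unit-width lines.
Centroid: x̄ = 2×3×1.5 / 17.5 = 0.5143 in from the vertical weld.
Polar moment about centroid: J = I_x + I_y = [11.5³/12 + 2×3×5.75²] + [11.5×0.5143² + 2(3³/12 + 3×0.9857²)] = 338.5 in³.
Direct shear f_v = P/L_w = 90.4 / 17.5 = 5.166 kip/in (vertical).
Torsion M = P·e = 90.4 × 10 = 904 kip·in.
Critical point at (x, y) = (2.486, 5.75) from centroid. f_tx = M·y/J = 15.36 kip/in; f_ty = M·x/J = 6.639 kip/in.
Resultant f_max = √[f_tx² + (f_v + f_ty)²] = √[15.36² + (5.166 + 6.639)²] = 19.37 kip/in.
Capacity per unit length: r_n/Ω = (1/2.0) × 0.6 × 100 × (0.707 × 0.75) = 15.91 kip/in.
19.37 > 15.91 → NOT adequate.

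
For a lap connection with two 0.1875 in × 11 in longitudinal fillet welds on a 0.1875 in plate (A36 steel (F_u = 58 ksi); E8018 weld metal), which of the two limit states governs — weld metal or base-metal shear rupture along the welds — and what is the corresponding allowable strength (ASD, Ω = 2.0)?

R_n/Ω ≈ 70 kip (weld metal governs)

E80XX → F_EXX = 80 ksi.
t_e = 0.707 × 0.1875 = 0.1326 in; L = 22 in.
Weld metal: R_n/Ω = (1/2.0) × 0.6 × 80 × 0.1326 × 22 = 69.99 kip.
Base metal (shear rupture): R_n/Ω = (1/2.0) × 0.6 × 58 × 0.1875 × 22 = 71.77 kip.
Governing: weld metal.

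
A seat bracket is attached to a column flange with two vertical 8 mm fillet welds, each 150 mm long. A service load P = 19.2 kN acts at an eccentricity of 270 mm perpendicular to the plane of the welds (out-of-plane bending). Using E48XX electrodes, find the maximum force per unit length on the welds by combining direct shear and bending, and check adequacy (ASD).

f_max ≈ 694 N/mm; adequate

E48XX → F_EXX = 480 MPa.
L_w = 2 × 150 = 300 mm; section modulus (unit throat) S = 2 × L²/6 = 7500 mm².
Direct shear f_v = P/L_w = 19.2×10³/300 = 64 N/mm.
Moment M = P × e = 19.2×10³ × 270 = 5184000 N·mm; bending f_b = M/S = 691.2 N/mm.
f_max = √(f_v² + f_b²) = √(64² + 691.2²) = 694.2 N/mm.
r_n/Ω = (1/2.0) × 0.6 × 480 × (0.707 × 8) = 814.5 N/mm → adequate.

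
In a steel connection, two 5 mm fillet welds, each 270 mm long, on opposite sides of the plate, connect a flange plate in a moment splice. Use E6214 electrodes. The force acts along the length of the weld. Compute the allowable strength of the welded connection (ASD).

R_n/Ω ≈ 355 kN

E62XX → F_EXX = 620 MPa.
Effective throat t_e = 0.707 × 5 = 3.535 mm.
Total length L = 540 mm; A_we = 3.535 × 540 = 1909 mm².
F_nw = 0.6 F_EXX = 0.6 × 620 = 372 MPa.
R_n = 372 × 1909 × 10⁻³ = 710.1 kN; R_n/Ω = 710.1/2.0 = 355.1 kN.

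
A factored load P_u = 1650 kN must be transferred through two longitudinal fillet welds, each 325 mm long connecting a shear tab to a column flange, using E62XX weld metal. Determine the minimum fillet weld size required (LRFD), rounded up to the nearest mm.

E62XX → F_EXX = 620 MPa.
Total weld length L = 650 mm.
Required throat t_e = P_u / (φ × 0.6 F_EXX × L) = 1650 / (0.75 × 0.6 × 620 × 650 × 10⁻³) = 9.098 mm.
Required leg w = t_e / 0.707 = 12.87 mm → use 13 mm.

w = 13 mm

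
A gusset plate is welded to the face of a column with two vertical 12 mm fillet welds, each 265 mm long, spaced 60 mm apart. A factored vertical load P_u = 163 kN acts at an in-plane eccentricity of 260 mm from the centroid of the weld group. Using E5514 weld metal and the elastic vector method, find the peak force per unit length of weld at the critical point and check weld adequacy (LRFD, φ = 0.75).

E55XX → F_EXX = 550 MPa.
Total weld length L_w = 530 mm. Treat welds as unit-width lines.
Polar moment about centroid: J = 2[d³/12 + d(b/2)²] = 2[265³/12 + 265×30²] = 3579000 mm³.
Direct shear f_v = P/L_w = 163×10³ / 530 = 307.5 N/mm (vertical).
Torsion M = P·e = 163×10³ × 260 = 42380000 N·mm.
Critical point at (x, y) = (30, 132.5) from centroid. f_tx = M·y/J = 1569 N/mm; f_ty = M·x/J = 355.3 N/mm.
Resultant f_max = √[f_tx² + (f_v + f_ty)²] = √[1569² + (307.5 + 355.3)²] = 1703 N/mm.
Capacity per unit length: φr_n = 0.75 × 0.6 × 550 × (0.707 × 12) = 2100 N/mm.
1703 ≤ 2100 → adequate.

f_max ≈ 1700 N/mm; adequate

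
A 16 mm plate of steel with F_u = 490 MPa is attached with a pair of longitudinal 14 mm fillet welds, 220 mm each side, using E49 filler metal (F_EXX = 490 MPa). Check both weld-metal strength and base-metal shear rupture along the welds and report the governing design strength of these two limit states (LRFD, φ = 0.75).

t_e = 0.707 × 14 = 9.898 mm; L = 440 mm.
Weld metal: φR_n = 0.75 × 0.6 × 490 × 9.898 × 440 × 10⁻³ = 960.3 kN.
Base metal (shear rupture): φR_n = 0.75 × 0.6 × 490 × 16 × 440 × 10⁻³ = 1552 kN.
Governing: weld metal.

φR_n ≈ 960 kN (weld metal governs)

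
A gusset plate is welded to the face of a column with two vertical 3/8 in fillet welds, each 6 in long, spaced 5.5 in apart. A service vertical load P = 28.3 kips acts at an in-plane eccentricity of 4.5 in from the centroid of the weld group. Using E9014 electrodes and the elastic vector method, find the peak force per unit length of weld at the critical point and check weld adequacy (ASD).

E90XX → F_EXX = 90 ksi.
Total weld length L_w = 12 in. Treat welds as unit-width lines.
Polar moment about centroid: J = 2[d³/12 + d(b/2)²] = 2[6³/12 + 6×2.75²] = 126.8 in³.
Direct shear f_v = P/L_w = 28.3 / 12 = 2.358 kip/in (vertical).
Torsion M = P·e = 28.3 × 4.5 = 127.35 kip·in.
Critical point at (x, y) = (2.75, 3) from centroid. f_tx = M·y/J = 3.014 kip/in; f_ty = M·x/J = 2.763 kip/in.
Resultant f_max = √[f_tx² + (f_v + f_ty)²] = √[3.014² + (2.358 + 2.763)²] = 5.943 kip/in.
Capacity per unit length: r_n/Ω = (1/2.0) × 0.6 × 90 × (0.707 × 0.375) = 7.158 kip/in.
5.943 ≤ 7.158 → adequate.

f_max ≈ 5.94 kip/in; adequate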